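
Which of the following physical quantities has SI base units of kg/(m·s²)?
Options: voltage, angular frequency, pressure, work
Checking the SI base units of each option:
  voltage (V = IR): kg·m²/(s³·A)  ✗
  angular frequency (ω = 2πf): 1/s  ✗
  pressure (P = F/A): kg/(m·s²)  ✓ matches
  work (W = Fd): kg·m²/s²  ✗

Only pressure has units kg/(m·s²).

Answer: pressure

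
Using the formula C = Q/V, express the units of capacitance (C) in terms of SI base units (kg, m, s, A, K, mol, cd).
Units of each symbol in C = Q/V:
  Q (charge, in coulombs): s·A
  V (voltage, in volts): kg·m²/(s³·A)  → in the denominator, contributes s³·A/(kg·m²)

Multiplying the contributions: [s·A] · [s³·A/(kg·m²)]
Adding exponents of each base unit: kg: -1, m: -2, s: 4, A: 2
SI base units of capacitance: s⁴·A²/(kg·m²)

Answer: s⁴·A²/(kg·m²)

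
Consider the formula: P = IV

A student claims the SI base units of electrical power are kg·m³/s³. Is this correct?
Units of each symbol in P = IV:
  I (current): A
  V (voltage, in volts): kg·m²/(s³·A)

Multiplying the contributions: [A] · [kg·m²/(s³·A)]
Adding exponents of each base unit: kg: 1, m: 2, s: -3
SI base units of electrical power: kg·m²/s³

The claimed units kg·m³/s³ (exponents kg: 1, m: 3, s: -3) do not match the derived units kg·m²/s³ (exponents kg: 1, m: 2, s: -3), so the claim is incorrect.

Answer: No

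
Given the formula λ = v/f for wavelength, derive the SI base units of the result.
Units of each symbol in λ = v/f:
  v (wave speed): m/s
  f (frequency): 1/s  → in the denominator, contributes s

Multiplying the contributions: [m/s] · [s]
Adding exponents of each base unit: m: 1
SI base units of wavelength: m

Answer: m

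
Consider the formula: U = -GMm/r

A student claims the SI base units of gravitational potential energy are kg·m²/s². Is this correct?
Units of each symbol in U = -GMm/r:
  G (gravitational constant): m³/(kg·s²)
  M (mass): kg
  m (mass): kg
  r (distance): m  → in the denominator, contributes 1/m
  The minus sign does not affect the units.

Multiplying the contributions: [m³/(kg·s²)] · [kg] · [kg] · [1/m]
Adding exponents of each base unit: kg: 1, m: 2, s: -2
SI base units of gravitational potential energy: kg·m²/s²

The claimed units kg·m²/s² match the derived units, so the claim is correct.

Answer: Yes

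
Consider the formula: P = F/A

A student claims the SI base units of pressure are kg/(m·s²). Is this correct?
Units of each symbol in P = F/A:
  F (force): kg·m/s²
  A (area): m²  → in the denominator, contributes 1/m²

Multiplying the contributions: [kg·m/s²] · [1/m²]
Adding exponents of each base unit: kg: 1, m: -1, s: -2
SI base units of pressure: kg/(m·s²)

The claimed units kg/(m·s²) match the derived units, so the claim is correct.

Answer: Yes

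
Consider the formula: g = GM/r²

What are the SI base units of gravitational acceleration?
Units of each symbol in g = GM/r²:
  G (gravitational constant): m³/(kg·s²)
  M (mass): kg
  r (distance): m  → to the power 2 in the denominator, contributes 1/m²

Multiplying the contributions: [m³/(kg·s²)] · [kg] · [1/m²]
Adding exponents of each base unit: m: 1, s: -2
SI base units of gravitational acceleration: m/s²

Answer: m/s²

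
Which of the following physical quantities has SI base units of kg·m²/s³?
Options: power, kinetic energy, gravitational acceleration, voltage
Checking the SI base units of each option:
  power (P = W/t): kg·m²/s³  ✓ matches
  kinetic energy (E = ½mv²): kg·m²/s²  ✗
  gravitational acceleration (g = GM/r²): m/s²  ✗
  voltage (V = IR): kg·m²/(s³·A)  ✗

Only power has units kg·m²/s³.

Answer: power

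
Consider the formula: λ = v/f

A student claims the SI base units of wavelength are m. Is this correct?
Units of each symbol in λ = v/f:
  v (wave speed): m/s
  f (frequency): 1/s  → in the denominator, contributes s

Multiplying the contributions: [m/s] · [s]
Adding exponents of each base unit: m: 1
SI base units of wavelength: m

The claimed units m match the derived units, so the claim is correct.

Answer: Yes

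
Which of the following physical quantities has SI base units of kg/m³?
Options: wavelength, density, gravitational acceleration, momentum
Checking the SI base units of each option:
  wavelength (λ = v/f): m  ✗
  density (ρ = m/V): kg/m³  ✓ matches
  gravitational acceleration (g = GM/r²): m/s²  ✗
  momentum (p = mv): kg·m/s  ✗

Only density has units kg/m³.

Answer: density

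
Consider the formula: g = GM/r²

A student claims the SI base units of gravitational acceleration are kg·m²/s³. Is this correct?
Units of each symbol in g = GM/r²:
  G (gravitational constant): m³/(kg·s²)
  M (mass): kg
  r (distance): m  → to the power 2 in the denominator, contributes 1/m²

Multiplying the contributions: [m³/(kg·s²)] · [kg] · [1/m²]
Adding exponents of each base unit: m: 1, s: -2
SI base units of gravitational acceleration: m/s²

The claimed units kg·m²/s³ (exponents kg: 1, m: 2, s: -3) do not match the derived units m/s² (exponents m: 1, s: -2), so the claim is incorrect.

Answer: No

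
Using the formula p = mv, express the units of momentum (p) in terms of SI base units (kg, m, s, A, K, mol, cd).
Units of each symbol in p = mv:
  m (mass): kg
  v (velocity): m/s

Multiplying the contributions: [kg] · [m/s]
Adding exponents of each base unit: kg: 1, m: 1, s: -1
SI base units of momentum: kg·m/s

Answer: kg·m/s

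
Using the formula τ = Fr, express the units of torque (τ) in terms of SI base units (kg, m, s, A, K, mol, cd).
Units of each symbol in τ = Fr:
  F (force): kg·m/s²
  r (lever arm): m

Multiplying the contributions: [kg·m/s²] · [m]
Adding exponents of each base unit: kg: 1, m: 2, s: -2
SI base units of torque: kg·m²/s²

Answer: kg·m²/s²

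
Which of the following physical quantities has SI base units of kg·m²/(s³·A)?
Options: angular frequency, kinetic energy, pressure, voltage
Checking the SI base units of each option:
  angular frequency (ω = 2πf): 1/s  ✗
  kinetic energy (E = ½mv²): kg·m²/s²  ✗
  pressure (P = F/A): kg/(m·s²)  ✗
  voltage (V = IR): kg·m²/(s³·A)  ✓ matches

Only voltage has units kg·m²/(s³·A).

Answer: voltage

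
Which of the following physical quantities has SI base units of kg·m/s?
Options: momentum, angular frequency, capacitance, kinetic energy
Checking the SI base units of each option:
  momentum (p = mv): kg·m/s  ✓ matches
  angular frequency (ω = 2πf): 1/s  ✗
  capacitance (C = Q/V): s⁴·A²/(kg·m²)  ✗
  kinetic energy (E = ½mv²): kg·m²/s²  ✗

Only momentum has units kg·m/s.

Answer: momentum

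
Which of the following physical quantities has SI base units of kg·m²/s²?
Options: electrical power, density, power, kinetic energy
Checking the SI base units of each option:
  electrical power (P = IV): kg·m²/s³  ✗
  density (ρ = m/V): kg/m³  ✗
  power (P = W/t): kg·m²/s³  ✗
  kinetic energy (E = ½mv²): kg·m²/s²  ✓ matches

Only kinetic energy has units kg·m²/s².

Answer: kinetic energy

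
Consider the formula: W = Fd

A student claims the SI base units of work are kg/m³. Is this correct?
Units of each symbol in W = Fd:
  F (force): kg·m/s²
  d (displacement): m

Multiplying the contributions: [kg·m/s²] · [m]
Adding exponents of each base unit: kg: 1, m: 2, s: -2
SI base units of work: kg·m²/s²

The claimed units kg/m³ (exponents kg: 1, m: -3) do not match the derived units kg·m²/s² (exponents kg: 1, m: 2, s: -2), so the claim is incorrect.

Answer: No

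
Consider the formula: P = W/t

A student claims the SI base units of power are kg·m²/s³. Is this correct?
Units of each symbol in P = W/t:
  W (work): kg·m²/s²
  t (time): s  → in the denominator, contributes 1/s

Multiplying the contributions: [kg·m²/s²] · [1/s]
Adding exponents of each base unit: kg: 1, m: 2, s: -3
SI base units of power: kg·m²/s³

The claimed units kg·m²/s³ match the derived units, so the claim is correct.

Answer: Yes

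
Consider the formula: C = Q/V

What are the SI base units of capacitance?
Units of each symbol in C = Q/V:
  Q (charge, in coulombs): s·A
  V (voltage, in volts): kg·m²/(s³·A)  → in the denominator, contributes s³·A/(kg·m²)

Multiplying the contributions: [s·A] · [s³·A/(kg·m²)]
Adding exponents of each base unit: kg: -1, m: -2, s: 4, A: 2
SI base units of capacitance: s⁴·A²/(kg·m²)

Answer: s⁴·A²/(kg·m²)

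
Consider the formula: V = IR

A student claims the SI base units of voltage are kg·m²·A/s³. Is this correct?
Units of each symbol in V = IR:
  I (current): A
  R (resistance, in ohms): kg·m²/(s³·A²)

Multiplying the contributions: [A] · [kg·m²/(s³·A²)]
Adding exponents of each base unit: kg: 1, m: 2, s: -3, A: -1
SI base units of voltage: kg·m²/(s³·A)

The claimed units kg·m²·A/s³ (exponents kg: 1, m: 2, s: -3, A: 1) do not match the derived units kg·m²/(s³·A) (exponents kg: 1, m: 2, s: -3, A: -1), so the claim is incorrect.

Answer: No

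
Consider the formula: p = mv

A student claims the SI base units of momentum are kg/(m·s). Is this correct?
Units of each symbol in p = mv:
  m (mass): kg
  v (velocity): m/s

Multiplying the contributions: [kg] · [m/s]
Adding exponents of each base unit: kg: 1, m: 1, s: -1
SI base units of momentum: kg·m/s

The claimed units kg/(m·s) (exponents kg: 1, m: -1, s: -1) do not match the derived units kg·m/s (exponents kg: 1, m: 1, s: -1), so the claim is incorrect.

Answer: No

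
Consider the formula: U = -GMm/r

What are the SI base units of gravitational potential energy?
Units of each symbol in U = -GMm/r:
  G (gravitational constant): m³/(kg·s²)
  M (mass): kg
  m (mass): kg
  r (distance): m  → in the denominator, contributes 1/m
  The minus sign does not affect the units.

Multiplying the contributions: [m³/(kg·s²)] · [kg] · [kg] · [1/m]
Adding exponents of each base unit: kg: 1, m: 2, s: -2
SI base units of gravitational potential energy: kg·m²/s²

Answer: kg·m²/s²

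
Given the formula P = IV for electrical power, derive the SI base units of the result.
Units of each symbol in P = IV:
  I (current): A
  V (voltage, in volts): kg·m²/(s³·A)

Multiplying the contributions: [A] · [kg·m²/(s³·A)]
Adding exponents of each base unit: kg: 1, m: 2, s: -3
SI base units of electrical power: kg·m²/s³

Answer: kg·m²/s³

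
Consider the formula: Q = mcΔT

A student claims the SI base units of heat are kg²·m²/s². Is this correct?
Units of each symbol in Q = mcΔT:
  m (mass): kg
  c (specific heat capacity, in J/(kg·K)): m²/(s²·K)
  ΔT (temperature change): K

Multiplying the contributions: [kg] · [m²/(s²·K)] · [K]
Adding exponents of each base unit: kg: 1, m: 2, s: -2
SI base units of heat: kg·m²/s²

The claimed units kg²·m²/s² (exponents kg: 2, m: 2, s: -2) do not match the derived units kg·m²/s² (exponents kg: 1, m: 2, s: -2), so the claim is incorrect.

Answer: No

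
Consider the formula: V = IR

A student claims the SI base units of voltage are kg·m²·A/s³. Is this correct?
Units of each symbol in V = IR:
  I (current): A
  R (resistance, in ohms): kg·m²/(s³·A²)

Multiplying the contributions: [A] · [kg·m²/(s³·A²)]
Adding exponents of each base unit: kg: 1, m: 2, s: -3, A: -1
SI base units of voltage: kg·m²/(s³·A)

The claimed units kg·m²·A/s³ (exponents kg: 1, m: 2, s: -3, A: 1) do not match the derived units kg·m²/(s³·A) (exponents kg: 1, m: 2, s: -3, A: -1), so the claim is incorrect.

Answer: No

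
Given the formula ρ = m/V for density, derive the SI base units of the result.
Units of each symbol in ρ = m/V:
  m (mass): kg
  V (volume): m³  → in the denominator, contributes 1/m³

Multiplying the contributions: [kg] · [1/m³]
Adding exponents of each base unit: kg: 1, m: -3
SI base units of density: kg/m³

Answer: kg/m³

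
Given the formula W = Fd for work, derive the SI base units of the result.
Units of each symbol in W = Fd:
  F (force): kg·m/s²
  d (displacement): m

Multiplying the contributions: [kg·m/s²] · [m]
Adding exponents of each base unit: kg: 1, m: 2, s: -2
SI base units of work: kg·m²/s²

Answer: kg·m²/s²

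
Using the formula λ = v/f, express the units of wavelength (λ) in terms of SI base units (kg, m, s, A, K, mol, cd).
Units of each symbol in λ = v/f:
  v (wave speed): m/s
  f (frequency): 1/s  → in the denominator, contributes s

Multiplying the contributions: [m/s] · [s]
Adding exponents of each base unit: m: 1
SI base units of wavelength: m

Answer: m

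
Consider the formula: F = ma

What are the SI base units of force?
Units of each symbol in F = ma:
  m (mass): kg
  a (acceleration): m/s²

Multiplying the contributions: [kg] · [m/s²]
Adding exponents of each base unit: kg: 1, m: 1, s: -2
SI base units of force: kg·m/s²

Answer: kg·m/s²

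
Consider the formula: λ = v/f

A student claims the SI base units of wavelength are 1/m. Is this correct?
Units of each symbol in λ = v/f:
  v (wave speed): m/s
  f (frequency): 1/s  → in the denominator, contributes s

Multiplying the contributions: [m/s] · [s]
Adding exponents of each base unit: m: 1
SI base units of wavelength: m

The claimed units 1/m (exponents m: -1) do not match the derived units m (exponents m: 1), so the claim is incorrect.

Answer: No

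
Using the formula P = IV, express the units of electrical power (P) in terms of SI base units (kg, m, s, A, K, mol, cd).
Units of each symbol in P = IV:
  I (current): A
  V (voltage, in volts): kg·m²/(s³·A)

Multiplying the contributions: [A] · [kg·m²/(s³·A)]
Adding exponents of each base unit: kg: 1, m: 2, s: -3
SI base units of electrical power: kg·m²/s³

Answer: kg·m²/s³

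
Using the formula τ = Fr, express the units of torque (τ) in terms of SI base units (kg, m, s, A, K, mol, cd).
Units of each symbol in τ = Fr:
  F (force): kg·m/s²
  r (lever arm): m

Multiplying the contributions: [kg·m/s²] · [m]
Adding exponents of each base unit: kg: 1, m: 2, s: -2
SI base units of torque: kg·m²/s²

Answer: kg·m²/s²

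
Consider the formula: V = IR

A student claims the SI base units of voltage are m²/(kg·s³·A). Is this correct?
Units of each symbol in V = IR:
  I (current): A
  R (resistance, in ohms): kg·m²/(s³·A²)

Multiplying the contributions: [A] · [kg·m²/(s³·A²)]
Adding exponents of each base unit: kg: 1, m: 2, s: -3, A: -1
SI base units of voltage: kg·m²/(s³·A)

The claimed units m²/(kg·s³·A) (exponents kg: -1, m: 2, s: -3, A: -1) do not match the derived units kg·m²/(s³·A) (exponents kg: 1, m: 2, s: -3, A: -1), so the claim is incorrect.

Answer: No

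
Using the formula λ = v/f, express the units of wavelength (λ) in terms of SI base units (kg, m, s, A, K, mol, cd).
Units of each symbol in λ = v/f:
  v (wave speed): m/s
  f (frequency): 1/s  → in the denominator, contributes s

Multiplying the contributions: [m/s] · [s]
Adding exponents of each base unit: m: 1
SI base units of wavelength: m

Answer: m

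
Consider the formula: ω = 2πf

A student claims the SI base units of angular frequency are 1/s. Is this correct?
Units of each symbol in ω = 2πf:
  f (frequency): 1/s
  The factor 2π is dimensionless.

Multiplying the contributions: [1/s]
Adding exponents of each base unit: s: -1
SI base units of angular frequency: 1/s

The claimed units 1/s match the derived units, so the claim is correct.

Answer: Yes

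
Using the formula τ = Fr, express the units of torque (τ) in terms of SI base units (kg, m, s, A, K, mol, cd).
Units of each symbol in τ = Fr:
  F (force): kg·m/s²
  r (lever arm): m

Multiplying the contributions: [kg·m/s²] · [m]
Adding exponents of each base unit: kg: 1, m: 2, s: -2
SI base units of torque: kg·m²/s²

Answer: kg·m²/s²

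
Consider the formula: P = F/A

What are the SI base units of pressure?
Units of each symbol in P = F/A:
  F (force): kg·m/s²
  A (area): m²  → in the denominator, contributes 1/m²

Multiplying the contributions: [kg·m/s²] · [1/m²]
Adding exponents of each base unit: kg: 1, m: -1, s: -2
SI base units of pressure: kg/(m·s²)

Answer: kg/(m·s²)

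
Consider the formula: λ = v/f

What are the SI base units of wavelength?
Units of each symbol in λ = v/f:
  v (wave speed): m/s
  f (frequency): 1/s  → in the denominator, contributes s

Multiplying the contributions: [m/s] · [s]
Adding exponents of each base unit: m: 1
SI base units of wavelength: m

Answer: m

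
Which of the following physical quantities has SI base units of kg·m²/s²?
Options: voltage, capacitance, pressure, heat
Checking the SI base units of each option:
  voltage (V = IR): kg·m²/(s³·A)  ✗
  capacitance (C = Q/V): s⁴·A²/(kg·m²)  ✗
  pressure (P = F/A): kg/(m·s²)  ✗
  heat (Q = mcΔT): kg·m²/s²  ✓ matches

Only heat has units kg·m²/s².

Answer: heat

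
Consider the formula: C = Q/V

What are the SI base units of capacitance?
Units of each symbol in C = Q/V:
  Q (charge, in coulombs): s·A
  V (voltage, in volts): kg·m²/(s³·A)  → in the denominator, contributes s³·A/(kg·m²)

Multiplying the contributions: [s·A] · [s³·A/(kg·m²)]
Adding exponents of each base unit: kg: -1, m: -2, s: 4, A: 2
SI base units of capacitance: s⁴·A²/(kg·m²)

Answer: s⁴·A²/(kg·m²)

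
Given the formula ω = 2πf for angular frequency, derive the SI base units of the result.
Units of each symbol in ω = 2πf:
  f (frequency): 1/s
  The factor 2π is dimensionless.

Multiplying the contributions: [1/s]
Adding exponents of each base unit: s: -1
SI base units of angular frequency: 1/s

Answer: 1/s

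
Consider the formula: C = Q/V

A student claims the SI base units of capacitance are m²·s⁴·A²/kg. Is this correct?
Units of each symbol in C = Q/V:
  Q (charge, in coulombs): s·A
  V (voltage, in volts): kg·m²/(s³·A)  → in the denominator, contributes s³·A/(kg·m²)

Multiplying the contributions: [s·A] · [s³·A/(kg·m²)]
Adding exponents of each base unit: kg: -1, m: -2, s: 4, A: 2
SI base units of capacitance: s⁴·A²/(kg·m²)

The claimed units m²·s⁴·A²/kg (exponents kg: -1, m: 2, s: 4, A: 2) do not match the derived units s⁴·A²/(kg·m²) (exponents kg: -1, m: -2, s: 4, A: 2), so the claim is incorrect.

Answer: No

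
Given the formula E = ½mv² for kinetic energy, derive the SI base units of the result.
Units of each symbol in E = ½mv²:
  m (mass): kg
  v (speed): m/s  → to the power 2, contributes m²/s²
  The factor ½ is dimensionless.

Multiplying the contributions: [kg] · [m²/s²]
Adding exponents of each base unit: kg: 1, m: 2, s: -2
SI base units of kinetic energy: kg·m²/s²

Answer: kg·m²/s²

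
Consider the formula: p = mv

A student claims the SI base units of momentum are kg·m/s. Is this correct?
Units of each symbol in p = mv:
  m (mass): kg
  v (velocity): m/s

Multiplying the contributions: [kg] · [m/s]
Adding exponents of each base unit: kg: 1, m: 1, s: -1
SI base units of momentum: kg·m/s

The claimed units kg·m/s match the derived units, so the claim is correct.

Answer: Yes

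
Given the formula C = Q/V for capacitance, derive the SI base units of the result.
Units of each symbol in C = Q/V:
  Q (charge, in coulombs): s·A
  V (voltage, in volts): kg·m²/(s³·A)  → in the denominator, contributes s³·A/(kg·m²)

Multiplying the contributions: [s·A] · [s³·A/(kg·m²)]
Adding exponents of each base unit: kg: -1, m: -2, s: 4, A: 2
SI base units of capacitance: s⁴·A²/(kg·m²)

Answer: s⁴·A²/(kg·m²)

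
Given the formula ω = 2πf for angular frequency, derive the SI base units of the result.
Units of each symbol in ω = 2πf:
  f (frequency): 1/s
  The factor 2π is dimensionless.

Multiplying the contributions: [1/s]
Adding exponents of each base unit: s: -1
SI base units of angular frequency: 1/s

Answer: 1/s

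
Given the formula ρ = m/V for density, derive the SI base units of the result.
Units of each symbol in ρ = m/V:
  m (mass): kg
  V (volume): m³  → in the denominator, contributes 1/m³

Multiplying the contributions: [kg] · [1/m³]
Adding exponents of each base unit: kg: 1, m: -3
SI base units of density: kg/m³

Answer: kg/m³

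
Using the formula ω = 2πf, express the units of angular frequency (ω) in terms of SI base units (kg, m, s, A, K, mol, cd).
Units of each symbol in ω = 2πf:
  f (frequency): 1/s
  The factor 2π is dimensionless.

Multiplying the contributions: [1/s]
Adding exponents of each base unit: s: -1
SI base units of angular frequency: 1/s

Answer: 1/s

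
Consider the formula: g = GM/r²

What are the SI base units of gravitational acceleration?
Units of each symbol in g = GM/r²:
  G (gravitational constant): m³/(kg·s²)
  M (mass): kg
  r (distance): m  → to the power 2 in the denominator, contributes 1/m²

Multiplying the contributions: [m³/(kg·s²)] · [kg] · [1/m²]
Adding exponents of each base unit: m: 1, s: -2
SI base units of gravitational acceleration: m/s²

Answer: m/s²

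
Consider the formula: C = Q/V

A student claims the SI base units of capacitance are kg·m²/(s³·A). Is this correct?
Units of each symbol in C = Q/V:
  Q (charge, in coulombs): s·A
  V (voltage, in volts): kg·m²/(s³·A)  → in the denominator, contributes s³·A/(kg·m²)

Multiplying the contributions: [s·A] · [s³·A/(kg·m²)]
Adding exponents of each base unit: kg: -1, m: -2, s: 4, A: 2
SI base units of capacitance: s⁴·A²/(kg·m²)

The claimed units kg·m²/(s³·A) (exponents kg: 1, m: 2, s: -3, A: -1) do not match the derived units s⁴·A²/(kg·m²) (exponents kg: -1, m: -2, s: 4, A: 2), so the claim is incorrect.

Answer: No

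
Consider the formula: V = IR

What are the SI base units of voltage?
Units of each symbol in V = IR:
  I (current): A
  R (resistance, in ohms): kg·m²/(s³·A²)

Multiplying the contributions: [A] · [kg·m²/(s³·A²)]
Adding exponents of each base unit: kg: 1, m: 2, s: -3, A: -1
SI base units of voltage: kg·m²/(s³·A)

Answer: kg·m²/(s³·A)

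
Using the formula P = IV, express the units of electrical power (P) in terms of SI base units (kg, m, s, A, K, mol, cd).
Units of each symbol in P = IV:
  I (current): A
  V (voltage, in volts): kg·m²/(s³·A)

Multiplying the contributions: [A] · [kg·m²/(s³·A)]
Adding exponents of each base unit: kg: 1, m: 2, s: -3
SI base units of electrical power: kg·m²/s³

Answer: kg·m²/s³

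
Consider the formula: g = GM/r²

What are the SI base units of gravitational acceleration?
Units of each symbol in g = GM/r²:
  G (gravitational constant): m³/(kg·s²)
  M (mass): kg
  r (distance): m  → to the power 2 in the denominator, contributes 1/m²

Multiplying the contributions: [m³/(kg·s²)] · [kg] · [1/m²]
Adding exponents of each base unit: m: 1, s: -2
SI base units of gravitational acceleration: m/s²

Answer: m/s²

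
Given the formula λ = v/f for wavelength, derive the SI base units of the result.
Units of each symbol in λ = v/f:
  v (wave speed): m/s
  f (frequency): 1/s  → in the denominator, contributes s

Multiplying the contributions: [m/s] · [s]
Adding exponents of each base unit: m: 1
SI base units of wavelength: m

Answer: m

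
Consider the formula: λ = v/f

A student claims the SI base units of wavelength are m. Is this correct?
Units of each symbol in λ = v/f:
  v (wave speed): m/s
  f (frequency): 1/s  → in the denominator, contributes s

Multiplying the contributions: [m/s] · [s]
Adding exponents of each base unit: m: 1
SI base units of wavelength: m

The claimed units m match the derived units, so the claim is correct.

Answer: Yes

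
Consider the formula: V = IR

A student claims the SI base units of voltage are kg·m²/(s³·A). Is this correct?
Units of each symbol in V = IR:
  I (current): A
  R (resistance, in ohms): kg·m²/(s³·A²)

Multiplying the contributions: [A] · [kg·m²/(s³·A²)]
Adding exponents of each base unit: kg: 1, m: 2, s: -3, A: -1
SI base units of voltage: kg·m²/(s³·A)

The claimed units kg·m²/(s³·A) match the derived units, so the claim is correct.

Answer: Yes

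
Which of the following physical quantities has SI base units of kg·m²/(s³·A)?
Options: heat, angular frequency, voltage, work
Checking the SI base units of each option:
  heat (Q = mcΔT): kg·m²/s²  ✗
  angular frequency (ω = 2πf): 1/s  ✗
  voltage (V = IR): kg·m²/(s³·A)  ✓ matches
  work (W = Fd): kg·m²/s²  ✗

Only voltage has units kg·m²/(s³·A).

Answer: voltage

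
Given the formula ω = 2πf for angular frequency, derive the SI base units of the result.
Units of each symbol in ω = 2πf:
  f (frequency): 1/s
  The factor 2π is dimensionless.

Multiplying the contributions: [1/s]
Adding exponents of each base unit: s: -1
SI base units of angular frequency: 1/s

Answer: 1/s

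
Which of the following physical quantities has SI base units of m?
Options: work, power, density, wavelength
Checking the SI base units of each option:
  work (W = Fd): kg·m²/s²  ✗
  power (P = W/t): kg·m²/s³  ✗
  density (ρ = m/V): kg/m³  ✗
  wavelength (λ = v/f): m  ✓ matches

Only wavelength has units m.

Answer: wavelength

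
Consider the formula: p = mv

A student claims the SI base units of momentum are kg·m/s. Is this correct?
Units of each symbol in p = mv:
  m (mass): kg
  v (velocity): m/s

Multiplying the contributions: [kg] · [m/s]
Adding exponents of each base unit: kg: 1, m: 1, s: -1
SI base units of momentum: kg·m/s

The claimed units kg·m/s match the derived units, so the claim is correct.

Answer: Yes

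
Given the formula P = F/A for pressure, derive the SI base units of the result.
Units of each symbol in P = F/A:
  F (force): kg·m/s²
  A (area): m²  → in the denominator, contributes 1/m²

Multiplying the contributions: [kg·m/s²] · [1/m²]
Adding exponents of each base unit: kg: 1, m: -1, s: -2
SI base units of pressure: kg/(m·s²)

Answer: kg/(m·s²)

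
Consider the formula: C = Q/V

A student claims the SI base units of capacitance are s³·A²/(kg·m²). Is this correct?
Units of each symbol in C = Q/V:
  Q (charge, in coulombs): s·A
  V (voltage, in volts): kg·m²/(s³·A)  → in the denominator, contributes s³·A/(kg·m²)

Multiplying the contributions: [s·A] · [s³·A/(kg·m²)]
Adding exponents of each base unit: kg: -1, m: -2, s: 4, A: 2
SI base units of capacitance: s⁴·A²/(kg·m²)

The claimed units s³·A²/(kg·m²) (exponents kg: -1, m: -2, s: 3, A: 2) do not match the derived units s⁴·A²/(kg·m²) (exponents kg: -1, m: -2, s: 4, A: 2), so the claim is incorrect.

Answer: No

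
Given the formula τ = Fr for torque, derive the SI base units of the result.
Units of each symbol in τ = Fr:
  F (force): kg·m/s²
  r (lever arm): m

Multiplying the contributions: [kg·m/s²] · [m]
Adding exponents of each base unit: kg: 1, m: 2, s: -2
SI base units of torque: kg·m²/s²

Answer: kg·m²/s²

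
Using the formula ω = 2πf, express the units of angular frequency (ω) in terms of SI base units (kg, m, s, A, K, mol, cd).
Units of each symbol in ω = 2πf:
  f (frequency): 1/s
  The factor 2π is dimensionless.

Multiplying the contributions: [1/s]
Adding exponents of each base unit: s: -1
SI base units of angular frequency: 1/s

Answer: 1/s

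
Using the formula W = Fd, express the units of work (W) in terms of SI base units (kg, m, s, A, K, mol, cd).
Units of each symbol in W = Fd:
  F (force): kg·m/s²
  d (displacement): m

Multiplying the contributions: [kg·m/s²] · [m]
Adding exponents of each base unit: kg: 1, m: 2, s: -2
SI base units of work: kg·m²/s²

Answer: kg·m²/s²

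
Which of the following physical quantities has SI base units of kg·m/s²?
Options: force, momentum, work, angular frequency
Checking the SI base units of each option:
  force (F = ma): kg·m/s²  ✓ matches
  momentum (p = mv): kg·m/s  ✗
  work (W = Fd): kg·m²/s²  ✗
  angular frequency (ω = 2πf): 1/s  ✗

Only force has units kg·m/s².

Answer: force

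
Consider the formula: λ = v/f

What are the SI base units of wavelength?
Units of each symbol in λ = v/f:
  v (wave speed): m/s
  f (frequency): 1/s  → in the denominator, contributes s

Multiplying the contributions: [m/s] · [s]
Adding exponents of each base unit: m: 1
SI base units of wavelength: m

Answer: m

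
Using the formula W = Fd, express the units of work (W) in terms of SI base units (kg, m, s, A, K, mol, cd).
Units of each symbol in W = Fd:
  F (force): kg·m/s²
  d (displacement): m

Multiplying the contributions: [kg·m/s²] · [m]
Adding exponents of each base unit: kg: 1, m: 2, s: -2
SI base units of work: kg·m²/s²

Answer: kg·m²/s²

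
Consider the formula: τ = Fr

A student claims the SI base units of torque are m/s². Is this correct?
Units of each symbol in τ = Fr:
  F (force): kg·m/s²
  r (lever arm): m

Multiplying the contributions: [kg·m/s²] · [m]
Adding exponents of each base unit: kg: 1, m: 2, s: -2
SI base units of torque: kg·m²/s²

The claimed units m/s² (exponents m: 1, s: -2) do not match the derived units kg·m²/s² (exponents kg: 1, m: 2, s: -2), so the claim is incorrect.

Answer: No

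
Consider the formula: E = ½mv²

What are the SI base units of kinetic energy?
Units of each symbol in E = ½mv²:
  m (mass): kg
  v (speed): m/s  → to the power 2, contributes m²/s²
  The factor ½ is dimensionless.

Multiplying the contributions: [kg] · [m²/s²]
Adding exponents of each base unit: kg: 1, m: 2, s: -2
SI base units of kinetic energy: kg·m²/s²

Answer: kg·m²/s²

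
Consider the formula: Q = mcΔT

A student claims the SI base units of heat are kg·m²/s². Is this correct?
Units of each symbol in Q = mcΔT:
  m (mass): kg
  c (specific heat capacity, in J/(kg·K)): m²/(s²·K)
  ΔT (temperature change): K

Multiplying the contributions: [kg] · [m²/(s²·K)] · [K]
Adding exponents of each base unit: kg: 1, m: 2, s: -2
SI base units of heat: kg·m²/s²

The claimed units kg·m²/s² match the derived units, so the claim is correct.

Answer: Yes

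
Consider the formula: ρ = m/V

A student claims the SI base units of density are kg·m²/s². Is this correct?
Units of each symbol in ρ = m/V:
  m (mass): kg
  V (volume): m³  → in the denominator, contributes 1/m³

Multiplying the contributions: [kg] · [1/m³]
Adding exponents of each base unit: kg: 1, m: -3
SI base units of density: kg/m³

The claimed units kg·m²/s² (exponents kg: 1, m: 2, s: -2) do not match the derived units kg/m³ (exponents kg: 1, m: -3), so the claim is incorrect.

Answer: No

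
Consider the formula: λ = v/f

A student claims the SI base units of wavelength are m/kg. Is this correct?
Units of each symbol in λ = v/f:
  v (wave speed): m/s
  f (frequency): 1/s  → in the denominator, contributes s

Multiplying the contributions: [m/s] · [s]
Adding exponents of each base unit: m: 1
SI base units of wavelength: m

The claimed units m/kg (exponents kg: -1, m: 1) do not match the derived units m (exponents m: 1), so the claim is incorrect.

Answer: No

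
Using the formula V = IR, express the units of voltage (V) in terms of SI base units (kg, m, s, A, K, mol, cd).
Units of each symbol in V = IR:
  I (current): A
  R (resistance, in ohms): kg·m²/(s³·A²)

Multiplying the contributions: [A] · [kg·m²/(s³·A²)]
Adding exponents of each base unit: kg: 1, m: 2, s: -3, A: -1
SI base units of voltage: kg·m²/(s³·A)

Answer: kg·m²/(s³·A)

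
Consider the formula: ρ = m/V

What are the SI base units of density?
Units of each symbol in ρ = m/V:
  m (mass): kg
  V (volume): m³  → in the denominator, contributes 1/m³

Multiplying the contributions: [kg] · [1/m³]
Adding exponents of each base unit: kg: 1, m: -3
SI base units of density: kg/m³

Answer: kg/m³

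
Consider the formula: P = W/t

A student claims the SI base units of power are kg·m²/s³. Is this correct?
Units of each symbol in P = W/t:
  W (work): kg·m²/s²
  t (time): s  → in the denominator, contributes 1/s

Multiplying the contributions: [kg·m²/s²] · [1/s]
Adding exponents of each base unit: kg: 1, m: 2, s: -3
SI base units of power: kg·m²/s³

The claimed units kg·m²/s³ match the derived units, so the claim is correct.

Answer: Yes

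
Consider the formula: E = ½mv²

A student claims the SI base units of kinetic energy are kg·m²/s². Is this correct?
Units of each symbol in E = ½mv²:
  m (mass): kg
  v (speed): m/s  → to the power 2, contributes m²/s²
  The factor ½ is dimensionless.

Multiplying the contributions: [kg] · [m²/s²]
Adding exponents of each base unit: kg: 1, m: 2, s: -2
SI base units of kinetic energy: kg·m²/s²

The claimed units kg·m²/s² match the derived units, so the claim is correct.

Answer: Yes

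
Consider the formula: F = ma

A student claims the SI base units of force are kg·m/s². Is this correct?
Units of each symbol in F = ma:
  m (mass): kg
  a (acceleration): m/s²

Multiplying the contributions: [kg] · [m/s²]
Adding exponents of each base unit: kg: 1, m: 1, s: -2
SI base units of force: kg·m/s²

The claimed units kg·m/s² match the derived units, so the claim is correct.

Answer: Yes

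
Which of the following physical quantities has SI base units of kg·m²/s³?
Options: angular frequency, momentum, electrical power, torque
Checking the SI base units of each option:
  angular frequency (ω = 2πf): 1/s  ✗
  momentum (p = mv): kg·m/s  ✗
  electrical power (P = IV): kg·m²/s³  ✓ matches
  torque (τ = Fr): kg·m²/s²  ✗

Only electrical power has units kg·m²/s³.

Answer: electrical power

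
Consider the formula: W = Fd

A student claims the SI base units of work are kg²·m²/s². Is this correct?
Units of each symbol in W = Fd:
  F (force): kg·m/s²
  d (displacement): m

Multiplying the contributions: [kg·m/s²] · [m]
Adding exponents of each base unit: kg: 1, m: 2, s: -2
SI base units of work: kg·m²/s²

The claimed units kg²·m²/s² (exponents kg: 2, m: 2, s: -2) do not match the derived units kg·m²/s² (exponents kg: 1, m: 2, s: -2), so the claim is incorrect.

Answer: No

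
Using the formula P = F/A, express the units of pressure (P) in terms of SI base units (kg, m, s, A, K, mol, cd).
Units of each symbol in P = F/A:
  F (force): kg·m/s²
  A (area): m²  → in the denominator, contributes 1/m²

Multiplying the contributions: [kg·m/s²] · [1/m²]
Adding exponents of each base unit: kg: 1, m: -1, s: -2
SI base units of pressure: kg/(m·s²)

Answer: kg/(m·s²)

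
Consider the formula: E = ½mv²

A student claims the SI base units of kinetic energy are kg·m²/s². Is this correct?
Units of each symbol in E = ½mv²:
  m (mass): kg
  v (speed): m/s  → to the power 2, contributes m²/s²
  The factor ½ is dimensionless.

Multiplying the contributions: [kg] · [m²/s²]
Adding exponents of each base unit: kg: 1, m: 2, s: -2
SI base units of kinetic energy: kg·m²/s²

The claimed units kg·m²/s² match the derived units, so the claim is correct.

Answer: Yes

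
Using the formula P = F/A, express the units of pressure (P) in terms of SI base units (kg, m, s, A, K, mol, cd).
Units of each symbol in P = F/A:
  F (force): kg·m/s²
  A (area): m²  → in the denominator, contributes 1/m²

Multiplying the contributions: [kg·m/s²] · [1/m²]
Adding exponents of each base unit: kg: 1, m: -1, s: -2
SI base units of pressure: kg/(m·s²)

Answer: kg/(m·s²)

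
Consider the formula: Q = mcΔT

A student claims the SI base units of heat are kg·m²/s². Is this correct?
Units of each symbol in Q = mcΔT:
  m (mass): kg
  c (specific heat capacity, in J/(kg·K)): m²/(s²·K)
  ΔT (temperature change): K

Multiplying the contributions: [kg] · [m²/(s²·K)] · [K]
Adding exponents of each base unit: kg: 1, m: 2, s: -2
SI base units of heat: kg·m²/s²

The claimed units kg·m²/s² match the derived units, so the claim is correct.

Answer: Yes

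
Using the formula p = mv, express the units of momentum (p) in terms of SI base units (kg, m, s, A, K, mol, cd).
Units of each symbol in p = mv:
  m (mass): kg
  v (velocity): m/s

Multiplying the contributions: [kg] · [m/s]
Adding exponents of each base unit: kg: 1, m: 1, s: -1
SI base units of momentum: kg·m/s

Answer: kg·m/s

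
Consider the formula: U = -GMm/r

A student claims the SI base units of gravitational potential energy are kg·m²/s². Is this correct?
Units of each symbol in U = -GMm/r:
  G (gravitational constant): m³/(kg·s²)
  M (mass): kg
  m (mass): kg
  r (distance): m  → in the denominator, contributes 1/m
  The minus sign does not affect the units.

Multiplying the contributions: [m³/(kg·s²)] · [kg] · [kg] · [1/m]
Adding exponents of each base unit: kg: 1, m: 2, s: -2
SI base units of gravitational potential energy: kg·m²/s²

The claimed units kg·m²/s² match the derived units, so the claim is correct.

Answer: Yes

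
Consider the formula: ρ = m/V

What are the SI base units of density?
Units of each symbol in ρ = m/V:
  m (mass): kg
  V (volume): m³  → in the denominator, contributes 1/m³

Multiplying the contributions: [kg] · [1/m³]
Adding exponents of each base unit: kg: 1, m: -3
SI base units of density: kg/m³

Answer: kg/m³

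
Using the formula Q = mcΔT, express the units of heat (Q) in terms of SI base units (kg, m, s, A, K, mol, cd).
Units of each symbol in Q = mcΔT:
  m (mass): kg
  c (specific heat capacity, in J/(kg·K)): m²/(s²·K)
  ΔT (temperature change): K

Multiplying the contributions: [kg] · [m²/(s²·K)] · [K]
Adding exponents of each base unit: kg: 1, m: 2, s: -2
SI base units of heat: kg·m²/s²

Answer: kg·m²/s²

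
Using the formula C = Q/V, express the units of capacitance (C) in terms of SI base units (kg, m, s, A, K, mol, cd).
Units of each symbol in C = Q/V:
  Q (charge, in coulombs): s·A
  V (voltage, in volts): kg·m²/(s³·A)  → in the denominator, contributes s³·A/(kg·m²)

Multiplying the contributions: [s·A] · [s³·A/(kg·m²)]
Adding exponents of each base unit: kg: -1, m: -2, s: 4, A: 2
SI base units of capacitance: s⁴·A²/(kg·m²)

Answer: s⁴·A²/(kg·m²)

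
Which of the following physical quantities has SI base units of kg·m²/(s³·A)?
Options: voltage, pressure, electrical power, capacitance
Checking the SI base units of each option:
  voltage (V = IR): kg·m²/(s³·A)  ✓ matches
  pressure (P = F/A): kg/(m·s²)  ✗
  electrical power (P = IV): kg·m²/s³  ✗
  capacitance (C = Q/V): s⁴·A²/(kg·m²)  ✗

Only voltage has units kg·m²/(s³·A).

Answer: voltage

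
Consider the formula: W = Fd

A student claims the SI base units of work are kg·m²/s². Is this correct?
Units of each symbol in W = Fd:
  F (force): kg·m/s²
  d (displacement): m

Multiplying the contributions: [kg·m/s²] · [m]
Adding exponents of each base unit: kg: 1, m: 2, s: -2
SI base units of work: kg·m²/s²

The claimed units kg·m²/s² match the derived units, so the claim is correct.

Answer: Yes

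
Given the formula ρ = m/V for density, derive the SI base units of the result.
Units of each symbol in ρ = m/V:
  m (mass): kg
  V (volume): m³  → in the denominator, contributes 1/m³

Multiplying the contributions: [kg] · [1/m³]
Adding exponents of each base unit: kg: 1, m: -3
SI base units of density: kg/m³

Answer: kg/m³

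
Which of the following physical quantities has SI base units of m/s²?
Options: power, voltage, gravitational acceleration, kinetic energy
Checking the SI base units of each option:
  power (P = W/t): kg·m²/s³  ✗
  voltage (V = IR): kg·m²/(s³·A)  ✗
  gravitational acceleration (g = GM/r²): m/s²  ✓ matches
  kinetic energy (E = ½mv²): kg·m²/s²  ✗

Only gravitational acceleration has units m/s².

Answer: gravitational acceleration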